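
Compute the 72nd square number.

The 72nd square number is n² with n = 72.
72² = 5184.

5184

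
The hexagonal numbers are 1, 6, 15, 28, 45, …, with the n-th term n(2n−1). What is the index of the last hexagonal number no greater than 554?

16

Solve n(2n−1) ≤ 554 for integer n.
n = 16 gives 496 ≤ 554, while n = 17 gives 561 > 554; so the answer is index 16.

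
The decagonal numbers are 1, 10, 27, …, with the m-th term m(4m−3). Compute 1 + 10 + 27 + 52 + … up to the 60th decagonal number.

289750

Σ i(4i−3) = 4Σi² − 3Σi over i = 1..60.
Σi = 1830 and Σi² = 73810.
4·73810 − 3·1830 = 289750.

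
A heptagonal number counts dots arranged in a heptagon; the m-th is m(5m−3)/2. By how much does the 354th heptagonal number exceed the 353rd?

1766

Consecutive heptagonal numbers differ by 5n − 4: here 5·354 − 4 = 1766.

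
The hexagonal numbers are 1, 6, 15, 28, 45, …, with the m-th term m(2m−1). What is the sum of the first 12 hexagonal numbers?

Σ i(2i−1) = 2Σi² − Σi over i = 1..12.
Σi = 78 and Σi² = 650.
2·650 − 1·78 = 1222.

1222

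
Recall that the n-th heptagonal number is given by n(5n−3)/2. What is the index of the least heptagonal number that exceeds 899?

20

Solve n(5n−3)/2 > 899 for integer n.
The largest n with value ≤ 899 is 19 (since 874 ≤ 899 < 970), so the first above is n = 20, value 970.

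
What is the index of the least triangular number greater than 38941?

Solve n(n+1)/2 > 38941 for integer n.
The largest n with value ≤ 38941 is 278 (since 38781 ≤ 38941 < 39060), so the first above is n = 279, value 39060.

279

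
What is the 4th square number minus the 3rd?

7

n² − (n−1)² = 2n − 1, so 4² − 3² = 2·4 − 1 = 7.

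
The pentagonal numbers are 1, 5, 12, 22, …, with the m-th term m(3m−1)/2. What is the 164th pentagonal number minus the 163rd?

490

Consecutive pentagonal numbers differ by 3n − 2: here 3·164 − 2 = 490.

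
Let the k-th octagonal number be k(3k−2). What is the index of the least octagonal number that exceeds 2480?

30

Solve n(3n−2) > 2480 for integer n.
The largest n with value ≤ 2480 is 29 (since 2465 ≤ 2480 < 2640), so the first above is n = 30, value 2640.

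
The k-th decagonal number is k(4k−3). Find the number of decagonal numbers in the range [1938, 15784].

The n-th decagonal number is n(4n−3).
Smallest index with value ≥ 1938: n = 23 (giving 2047).
Largest index with value ≤ 15784: n = 63 (giving 15687).
Indices 23 through 63: 41 terms.

41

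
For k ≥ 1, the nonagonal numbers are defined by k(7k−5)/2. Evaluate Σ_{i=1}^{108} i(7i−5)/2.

Σ i(7i−5)/2 = (7Σi² − 5Σi) / 2 over i = 1..108.
Σi = 5886 and Σi² = 425754.
(7·425754 − 5·5886) / 2 = 2950848/2 = 1475424.

1475424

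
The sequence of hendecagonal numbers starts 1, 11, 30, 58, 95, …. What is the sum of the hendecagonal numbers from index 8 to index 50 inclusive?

188168

Σ i(9i−7)/2 = (9Σi² − 7Σi) / 2 over i = 8..50.
Σi = 1275 − 28 = 1247 and Σi² = 42925 − 140 = 42785.
(9·42785 − 7·1247) / 2 = 376336/2 = 188168.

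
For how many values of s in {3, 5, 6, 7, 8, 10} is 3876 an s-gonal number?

s = 3: P(3, 87) = 3828 and P(3, 88) = 3916; 3876 is not s-gonal.
s = 5: P(5, 51) = 3876. ✓
s = 6: P(6, 44) = 3828 and P(6, 45) = 4005; 3876 is not s-gonal.
s = 7: P(7, 39) = 3744 and P(7, 40) = 3940; 3876 is not s-gonal.
s = 8: P(8, 36) = 3816 and P(8, 37) = 4033; 3876 is not s-gonal.
s = 10: P(10, 31) = 3751 and P(10, 32) = 4000; 3876 is not s-gonal.
Hits: s ∈ {5} → 1.

1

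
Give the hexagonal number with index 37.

2701

The 37th hexagonal number is n(2n−1) with n = 37.
37·(2·37 − 1) = 37·73 = 2701.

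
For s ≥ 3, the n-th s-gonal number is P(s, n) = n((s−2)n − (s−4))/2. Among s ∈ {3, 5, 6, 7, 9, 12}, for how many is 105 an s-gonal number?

2

s = 3: P(3, 14) = 105. ✓
s = 5: P(5, 8) = 92 and P(5, 9) = 117; 105 is not s-gonal.
s = 6: P(6, 7) = 91 and P(6, 8) = 120; 105 is not s-gonal.
s = 7: P(7, 6) = 81 and P(7, 7) = 112; 105 is not s-gonal.
s = 9: P(9, 5) = 75 and P(9, 6) = 111; 105 is not s-gonal.
s = 12: P(12, 5) = 105. ✓
Hits: s ∈ {3, 12} → 2.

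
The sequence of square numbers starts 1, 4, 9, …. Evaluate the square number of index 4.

4² = 16.

16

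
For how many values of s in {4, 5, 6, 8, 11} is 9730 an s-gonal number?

s = 4: P(4, 98) = 9604 and P(4, 99) = 9801; 9730 is not s-gonal.
s = 5: P(5, 80) = 9560 and P(5, 81) = 9801; 9730 is not s-gonal.
s = 6: P(6, 70) = 9730. ✓
s = 8: P(8, 57) = 9633 and P(8, 58) = 9976; 9730 is not s-gonal.
s = 11: P(11, 46) = 9361 and P(11, 47) = 9776; 9730 is not s-gonal.
Hits: s ∈ {6} → 1.

1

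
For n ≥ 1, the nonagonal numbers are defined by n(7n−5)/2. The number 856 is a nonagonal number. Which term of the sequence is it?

Set n(7n−5)/2 = 856, giving 7n² − 5n − 1712 = 0.
The discriminant is 25 + 56·856 = 47961, and √47961 = 219.
So n = (5 + 219) / 14 = 224/14 = 16.
Check: 16·(7·16 − 5)/2 = 856. ✓

16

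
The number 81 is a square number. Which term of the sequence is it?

9

We need n² = 81, so n = √81 = 9.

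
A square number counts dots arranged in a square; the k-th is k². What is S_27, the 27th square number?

729

The 27th square number is n² with n = 27.
27² = 729.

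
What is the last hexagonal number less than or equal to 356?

Solve n(2n−1) ≤ 356 for integer n.
n = 13 gives 325 ≤ 356, while n = 14 gives 378 > 356; so the answer is 325.

325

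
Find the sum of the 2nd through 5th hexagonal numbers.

Σ i(2i−1) = 2Σi² − Σi over i = 2..5.
Σi = 15 − 1 = 14 and Σi² = 55 − 1 = 54.
2·54 − 1·14 = 94.

94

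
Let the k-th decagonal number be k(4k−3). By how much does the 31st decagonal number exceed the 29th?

474

31·(4·31 − 3) = 3751 and 29·(4·29 − 3) = 3277.
Difference: 3751 − 3277 = 474.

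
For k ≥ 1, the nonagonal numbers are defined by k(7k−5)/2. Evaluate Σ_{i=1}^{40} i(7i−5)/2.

Σ i(7i−5)/2 = (7Σi² − 5Σi) / 2 over i = 1..40.
Σi = 820 and Σi² = 22140.
(7·22140 − 5·820) / 2 = 150880/2 = 75440.

75440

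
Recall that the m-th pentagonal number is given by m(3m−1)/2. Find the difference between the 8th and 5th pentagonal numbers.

57

8·(3·8 − 1)/2 = 92 and 5·(3·5 − 1)/2 = 35.
Difference: 92 − 35 = 57.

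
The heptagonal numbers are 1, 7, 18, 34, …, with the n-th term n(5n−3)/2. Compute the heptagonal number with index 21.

1071

21·(5·21 − 3)/2 = 21·102/2 = 21·51 = 1071.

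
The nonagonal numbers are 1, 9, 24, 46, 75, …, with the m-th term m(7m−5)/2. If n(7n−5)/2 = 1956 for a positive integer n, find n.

24

Set n(7n−5)/2 = 1956, giving 7n² − 5n − 3912 = 0.
The discriminant is 25 + 56·1956 = 109561, and √109561 = 331.
So n = (5 + 331) / 14 = 336/14 = 24.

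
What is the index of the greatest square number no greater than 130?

Solve n² ≤ 130 for integer n.
n = 11 gives 121 ≤ 130, while n = 12 gives 144 > 130; so the answer is index 11.

11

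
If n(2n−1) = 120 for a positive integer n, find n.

Set n(2n−1) = 120, giving 2n² − n − 120 = 0.
The discriminant is 1 + 8·120 = 961, and √961 = 31.
So n = (1 + 31) / 4 = 32/4 = 8.
Check: 8·(2·8 − 1) = 120. ✓

8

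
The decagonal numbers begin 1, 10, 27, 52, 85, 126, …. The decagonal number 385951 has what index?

Set n(4n−3) = 385951, giving 4n² − 3n − 385951 = 0.
The discriminant is 9 + 16·385951 = 6175225, and √6175225 = 2485.
So n = (3 + 2485) / 8 = 2488/8 = 311.

311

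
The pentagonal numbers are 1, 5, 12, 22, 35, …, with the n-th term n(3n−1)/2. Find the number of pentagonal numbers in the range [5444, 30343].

82

The n-th pentagonal number is n(3n−1)/2.
Smallest index with value ≥ 5444: n = 61 (giving 5551).
Largest index with value ≤ 30343: n = 142 (giving 30175).
Indices 61 through 142: 82 terms.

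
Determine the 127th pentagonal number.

The 127th pentagonal number is n(3n−1)/2 with n = 127.
127·(3·127 − 1)/2 = 127·380/2 = 127·190 = 24130.

24130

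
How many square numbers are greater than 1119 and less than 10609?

69

The n-th square number is n².
Smallest index with value > 1119: n = 34 (giving 1156).
Largest index with value < 10609: n = 102 (giving 10404).
Indices 34 through 102: 69 terms.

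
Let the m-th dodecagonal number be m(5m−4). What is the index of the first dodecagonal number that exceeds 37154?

87

Solve n(5n−4) > 37154 for integer n.
The largest n with value ≤ 37154 is 86 (since 36636 ≤ 37154 < 37497), so the first above is n = 87, value 37497.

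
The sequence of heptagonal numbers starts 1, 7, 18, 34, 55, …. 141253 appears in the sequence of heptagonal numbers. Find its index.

238

Set n(5n−3)/2 = 141253, giving 5n² − 3n − 282506 = 0.
The discriminant is 9 + 40·141253 = 5650129, and √5650129 = 2377.
So n = (3 + 2377) / 10 = 2380/10 = 238.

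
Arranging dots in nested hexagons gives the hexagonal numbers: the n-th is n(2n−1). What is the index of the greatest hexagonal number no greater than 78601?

Solve n(2n−1) ≤ 78601 for integer n.
n = 198 gives 78210 ≤ 78601, while n = 199 gives 79003 > 78601; so the answer is index 198.

198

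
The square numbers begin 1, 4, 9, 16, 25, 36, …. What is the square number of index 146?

21316

The 146th square number is n² with n = 146.
146² = 21316.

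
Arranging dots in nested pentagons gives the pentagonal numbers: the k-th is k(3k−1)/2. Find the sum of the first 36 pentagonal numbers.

Σ i(3i−1)/2 = (3Σi² − Σi) / 2 over i = 1..36.
Σi = 666 and Σi² = 16206.
(3·16206 − 1·666) / 2 = 47952/2 = 23976.

23976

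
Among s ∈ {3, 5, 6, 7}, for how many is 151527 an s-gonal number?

1

s = 3: P(3, 550) = 151525 and P(3, 551) = 152076; 151527 is not s-gonal.
s = 5: P(5, 318) = 151527. ✓
s = 6: P(6, 275) = 150975 and P(6, 276) = 152076; 151527 is not s-gonal.
s = 7: P(7, 246) = 150921 and P(7, 247) = 152152; 151527 is not s-gonal.
Hits: s ∈ {5} → 1.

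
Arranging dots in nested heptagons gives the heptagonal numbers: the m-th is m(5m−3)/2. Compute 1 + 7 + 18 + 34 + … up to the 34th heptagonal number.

33320

Σ i(5i−3)/2 = (5Σi² − 3Σi) / 2 over i = 1..34.
Σi = 595 and Σi² = 13685.
(5·13685 − 3·595) / 2 = 66640/2 = 33320.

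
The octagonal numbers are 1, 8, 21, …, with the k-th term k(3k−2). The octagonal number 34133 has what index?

Set n(3n−2) = 34133, giving 3n² − 2n − 34133 = 0.
The discriminant is 4 + 12·34133 = 409600, and √409600 = 640.
So n = (2 + 640) / 6 = 642/6 = 107.

107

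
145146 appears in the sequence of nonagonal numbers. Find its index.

Set n(7n−5)/2 = 145146, giving 7n² − 5n − 290292 = 0.
The discriminant is 25 + 56·145146 = 8128201, and √8128201 = 2851.
So n = (5 + 2851) / 14 = 2856/14 = 204.

204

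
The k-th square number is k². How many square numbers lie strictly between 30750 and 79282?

The n-th square number is n².
Smallest index with value > 30750: n = 176 (giving 30976).
Largest index with value < 79282: n = 281 (giving 78961).
Indices 176 through 281: 106 terms.

106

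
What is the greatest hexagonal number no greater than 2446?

2415

Solve n(2n−1) ≤ 2446 for integer n.
n = 35 gives 2415 ≤ 2446, while n = 36 gives 2556 > 2446; so the answer is 2415.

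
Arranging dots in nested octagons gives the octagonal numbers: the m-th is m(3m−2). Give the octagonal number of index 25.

1825

25·(3·25 − 2) = 25·73 = 1825.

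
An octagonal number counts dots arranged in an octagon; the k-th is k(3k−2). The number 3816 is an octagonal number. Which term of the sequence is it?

36

Set n(3n−2) = 3816, giving 3n² − 2n − 3816 = 0.
So n = (2 + 214) / 6 = 216/6 = 36.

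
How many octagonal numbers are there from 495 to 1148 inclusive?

The n-th octagonal number is n(3n−2).
Smallest index with value ≥ 495: n = 14 (giving 560).
Largest index with value ≤ 1148: n = 19 (giving 1045).
Indices 14 through 19: 6 terms.

6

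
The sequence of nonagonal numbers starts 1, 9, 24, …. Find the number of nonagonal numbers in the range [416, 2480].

15

The n-th nonagonal number is n(7n−5)/2.
Smallest index with value ≥ 416: n = 12 (giving 474).
Largest index with value ≤ 2480: n = 26 (giving 2301).
Indices 12 through 26: 15 terms.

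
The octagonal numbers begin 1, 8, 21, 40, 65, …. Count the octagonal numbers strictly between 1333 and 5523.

The n-th octagonal number is n(3n−2).
Smallest index with value > 1333: n = 22 (giving 1408).
Largest index with value < 5523: n = 43 (giving 5461).
Indices 22 through 43: 22 terms.

22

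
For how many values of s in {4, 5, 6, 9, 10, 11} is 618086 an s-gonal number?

1

s = 4: P(4, 786) = 617796 and P(4, 787) = 619369; 618086 is not s-gonal.
s = 5: P(5, 642) = 617925 and P(5, 643) = 619852; 618086 is not s-gonal.
s = 6: P(6, 556) = 617716 and P(6, 557) = 619941; 618086 is not s-gonal.
s = 9: P(9, 420) = 616350 and P(9, 421) = 619291; 618086 is not s-gonal.
s = 10: P(10, 393) = 616617 and P(10, 394) = 619762; 618086 is not s-gonal.
s = 11: P(11, 371) = 618086. ✓
Hits: s ∈ {11} → 1.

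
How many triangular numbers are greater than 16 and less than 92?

The n-th triangular number is n(n+1)/2.
Smallest index with value > 16: n = 6 (giving 21).
Largest index with value < 92: n = 13 (giving 91).
Indices 6 through 13: 8 terms.

8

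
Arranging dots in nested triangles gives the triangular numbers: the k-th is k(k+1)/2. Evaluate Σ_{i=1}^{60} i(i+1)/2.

37820

Σ i(i+1)/2 = (Σi² + Σi) / 2 over i = 1..60.
Σi = 1830 and Σi² = 73810.
(1·73810 + 1·1830) / 2 = 75640/2 = 37820.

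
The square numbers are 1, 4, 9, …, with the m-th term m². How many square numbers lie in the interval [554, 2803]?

29

The n-th square number is n².
Smallest index with value ≥ 554: n = 24 (giving 576).
Largest index with value ≤ 2803: n = 52 (giving 2704).
Indices 24 through 52: 29 terms.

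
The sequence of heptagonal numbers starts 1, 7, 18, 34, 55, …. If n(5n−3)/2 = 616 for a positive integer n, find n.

16

Set n(5n−3)/2 = 616, giving 5n² − 3n − 1232 = 0.
The discriminant is 9 + 40·616 = 24649, and √24649 = 157.
So n = (3 + 157) / 10 = 160/10 = 16.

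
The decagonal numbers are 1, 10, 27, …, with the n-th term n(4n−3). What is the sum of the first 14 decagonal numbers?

Σ i(4i−3) = 4Σi² − 3Σi over i = 1..14.
Σi = 105 and Σi² = 1015.
4·1015 − 3·105 = 3745.

3745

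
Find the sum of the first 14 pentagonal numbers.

Σ i(3i−1)/2 = (3Σi² − Σi) / 2 over i = 1..14.
Σi = 105 and Σi² = 1015.
(3·1015 − 1·105) / 2 = 2940/2 = 1470.

1470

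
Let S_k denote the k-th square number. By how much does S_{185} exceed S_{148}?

185² = 34225 and 148² = 21904.
Difference: 34225 − 21904 = 12321.

12321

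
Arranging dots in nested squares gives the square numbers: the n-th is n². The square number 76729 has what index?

We need n² = 76729, so n = √76729 = 277.

277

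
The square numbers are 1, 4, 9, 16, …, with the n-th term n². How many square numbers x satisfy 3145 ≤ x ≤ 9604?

The n-th square number is n².
Smallest index with value ≥ 3145: n = 57 (giving 3249).
Largest index with value ≤ 9604: n = 98 (giving 9604).
Indices 57 through 98: 42 terms.

42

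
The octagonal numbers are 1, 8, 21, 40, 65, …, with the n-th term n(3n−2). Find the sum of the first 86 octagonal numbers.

Σ i(3i−2) = 3Σi² − 2Σi over i = 1..86.
Σi = 3741 and Σi² = 215731.
3·215731 − 2·3741 = 639711.

639711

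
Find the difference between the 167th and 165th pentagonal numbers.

995

167·(3·167 − 1)/2 = 41750 and 165·(3·165 − 1)/2 = 40755.
Difference: 41750 − 40755 = 995.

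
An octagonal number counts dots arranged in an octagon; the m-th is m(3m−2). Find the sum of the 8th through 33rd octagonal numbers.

Σ i(3i−2) = 3Σi² − 2Σi over i = 8..33.
Σi = 561 − 28 = 533 and Σi² = 12529 − 140 = 12389.
3·12389 − 2·533 = 36101.

36101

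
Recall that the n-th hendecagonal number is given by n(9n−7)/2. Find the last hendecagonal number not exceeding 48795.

48308

Solve n(9n−7)/2 ≤ 48795 for integer n.
n = 104 gives 48308 ≤ 48795, while n = 105 gives 49245 > 48795; so the answer is 48308.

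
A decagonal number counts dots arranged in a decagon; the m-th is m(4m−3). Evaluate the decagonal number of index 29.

The 29th decagonal number is n(4n−3) with n = 29.
29·(4·29 − 3) = 29·113 = 3277.

3277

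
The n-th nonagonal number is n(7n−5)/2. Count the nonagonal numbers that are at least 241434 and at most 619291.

The n-th nonagonal number is n(7n−5)/2.
Smallest index with value ≥ 241434: n = 263 (giving 241434).
Largest index with value ≤ 619291: n = 421 (giving 619291).
Indices 263 through 421: 159 terms.

159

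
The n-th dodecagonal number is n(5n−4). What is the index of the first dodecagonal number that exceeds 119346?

Solve n(5n−4) > 119346 for integer n.
The largest n with value ≤ 119346 is 154 (since 117964 ≤ 119346 < 119505), so the first above is n = 155, value 119505.

155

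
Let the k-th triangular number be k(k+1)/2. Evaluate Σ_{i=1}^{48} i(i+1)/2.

19600

Σ i(i+1)/2 = (Σi² + Σi) / 2 over i = 1..48.
Σi = 1176 and Σi² = 38024.
(1·38024 + 1·1176) / 2 = 39200/2 = 19600.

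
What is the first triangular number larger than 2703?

Solve n(n+1)/2 > 2703 for integer n.
The largest n with value ≤ 2703 is 73 (since 2701 ≤ 2703 < 2775), so the first above is n = 74, value 2775.

2775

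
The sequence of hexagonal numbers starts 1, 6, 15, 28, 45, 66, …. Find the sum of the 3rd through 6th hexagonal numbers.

Σ i(2i−1) = 2Σi² − Σi over i = 3..6.
Σi = 21 − 3 = 18 and Σi² = 91 − 5 = 86.
2·86 − 1·18 = 154.

154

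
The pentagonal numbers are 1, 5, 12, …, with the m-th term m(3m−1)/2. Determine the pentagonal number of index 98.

The 98th pentagonal number is n(3n−1)/2 with n = 98.
98·(3·98 − 1)/2 = 98·293/2 = 14357.

14357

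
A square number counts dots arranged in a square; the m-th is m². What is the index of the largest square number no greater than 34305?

Solve n² ≤ 34305 for integer n.
n = 185 gives 34225 ≤ 34305, while n = 186 gives 34596 > 34305; so the answer is index 185.

185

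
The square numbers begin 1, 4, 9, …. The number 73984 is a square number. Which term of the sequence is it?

We need n² = 73984, so n = √73984 = 272.

272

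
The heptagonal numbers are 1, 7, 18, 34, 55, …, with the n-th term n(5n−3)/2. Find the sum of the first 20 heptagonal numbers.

Σ i(5i−3)/2 = (5Σi² − 3Σi) / 2 over i = 1..20.
Σi = 210 and Σi² = 2870.
(5·2870 − 3·210) / 2 = 13720/2 = 6860.

6860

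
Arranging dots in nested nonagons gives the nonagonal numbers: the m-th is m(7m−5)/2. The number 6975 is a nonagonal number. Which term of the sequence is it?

45

Set n(7n−5)/2 = 6975, giving 7n² − 5n − 13950 = 0.
The discriminant is 25 + 56·6975 = 390625, and √390625 = 625.
So n = (5 + 625) / 14 = 630/14 = 45.
Check: 45·(7·45 − 5)/2 = 6975. ✓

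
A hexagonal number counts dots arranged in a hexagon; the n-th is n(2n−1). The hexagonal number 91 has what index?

7

Set n(2n−1) = 91, giving 2n² − n − 91 = 0.
The discriminant is 1 + 8·91 = 729, and √729 = 27.
So n = (1 + 27) / 4 = 28/4 = 7.
Check: 7·(2·7 − 1) = 91. ✓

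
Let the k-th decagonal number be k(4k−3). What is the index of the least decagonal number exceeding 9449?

Solve n(4n−3) > 9449 for integer n.
The largest n with value ≤ 9449 is 48 (since 9072 ≤ 9449 < 9457), so the first above is n = 49, value 9457.

49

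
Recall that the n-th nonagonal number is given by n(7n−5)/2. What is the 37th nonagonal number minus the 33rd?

970

37·(7·37 − 5)/2 = 4699 and 33·(7·33 − 5)/2 = 3729.
Difference: 4699 − 3729 = 970.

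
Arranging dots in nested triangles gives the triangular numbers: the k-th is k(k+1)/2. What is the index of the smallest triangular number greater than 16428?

Solve n(n+1)/2 > 16428 for integer n.
The largest n with value ≤ 16428 is 180 (since 16290 ≤ 16428 < 16471), so the first above is n = 181, value 16471.

181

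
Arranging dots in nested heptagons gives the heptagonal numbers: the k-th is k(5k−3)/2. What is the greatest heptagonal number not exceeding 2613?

2512

Solve n(5n−3)/2 ≤ 2613 for integer n.
n = 32 gives 2512 ≤ 2613, while n = 33 gives 2673 > 2613; so the answer is 2512.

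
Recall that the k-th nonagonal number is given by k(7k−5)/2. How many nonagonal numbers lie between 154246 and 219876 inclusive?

41

The n-th nonagonal number is n(7n−5)/2.
Smallest index with value ≥ 154246: n = 211 (giving 155296).
Largest index with value ≤ 219876: n = 251 (giving 219876).
Indices 211 through 251: 41 terms.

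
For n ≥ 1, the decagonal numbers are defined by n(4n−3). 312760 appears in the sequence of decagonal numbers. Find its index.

280

Set n(4n−3) = 312760, giving 4n² − 3n − 312760 = 0.
The discriminant is 9 + 16·312760 = 5004169, and √5004169 = 2237.
So n = (3 + 2237) / 8 = 2240/8 = 280.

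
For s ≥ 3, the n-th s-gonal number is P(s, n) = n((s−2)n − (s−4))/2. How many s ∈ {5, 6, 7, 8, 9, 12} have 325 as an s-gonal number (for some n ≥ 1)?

s = 5: P(5, 14) = 287 and P(5, 15) = 330; 325 is not s-gonal.
s = 6: P(6, 13) = 325. ✓
s = 7: P(7, 11) = 286 and P(7, 12) = 342; 325 is not s-gonal.
s = 8: P(8, 10) = 280 and P(8, 11) = 341; 325 is not s-gonal.
s = 9: P(9, 10) = 325. ✓
s = 12: P(12, 8) = 288 and P(12, 9) = 369; 325 is not s-gonal.
Hits: s ∈ {6, 9} → 2.

2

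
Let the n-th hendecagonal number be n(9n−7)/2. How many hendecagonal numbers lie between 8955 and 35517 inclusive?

45

The n-th hendecagonal number is n(9n−7)/2.
Smallest index with value ≥ 8955: n = 45 (giving 8955).
Largest index with value ≤ 35517: n = 89 (giving 35333).
Indices 45 through 89: 45 terms.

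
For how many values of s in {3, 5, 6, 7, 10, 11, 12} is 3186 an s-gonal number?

s = 3: P(3, 79) = 3160 and P(3, 80) = 3240; 3186 is not s-gonal.
s = 5: P(5, 46) = 3151 and P(5, 47) = 3290; 3186 is not s-gonal.
s = 6: P(6, 40) = 3160 and P(6, 41) = 3321; 3186 is not s-gonal.
s = 7: P(7, 36) = 3186. ✓
s = 10: P(10, 28) = 3052 and P(10, 29) = 3277; 3186 is not s-gonal.
s = 11: P(11, 27) = 3186. ✓
s = 12: P(12, 25) = 3025 and P(12, 26) = 3276; 3186 is not s-gonal.
Hits: s ∈ {7, 11} → 2.

2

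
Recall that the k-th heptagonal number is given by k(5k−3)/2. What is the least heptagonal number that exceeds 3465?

Solve n(5n−3)/2 > 3465 for integer n.
The largest n with value ≤ 3465 is 37 (since 3367 ≤ 3465 < 3553), so the first above is n = 38, value 3553.

3553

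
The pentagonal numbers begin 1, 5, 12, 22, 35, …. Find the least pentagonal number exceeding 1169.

Solve n(3n−1)/2 > 1169 for integer n.
The largest n with value ≤ 1169 is 28 (since 1162 ≤ 1169 < 1247), so the first above is n = 29, value 1247.

1247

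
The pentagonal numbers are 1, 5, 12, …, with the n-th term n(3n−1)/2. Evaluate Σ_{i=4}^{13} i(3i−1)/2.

Σ i(3i−1)/2 = (3Σi² − Σi) / 2 over i = 4..13.
Σi = 91 − 6 = 85 and Σi² = 819 − 14 = 805.
(3·805 − 1·85) / 2 = 2330/2 = 1165.

1165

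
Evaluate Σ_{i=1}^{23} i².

4324

Σ_{i=1}^{23} i² = 23·24·47/6 = 4324.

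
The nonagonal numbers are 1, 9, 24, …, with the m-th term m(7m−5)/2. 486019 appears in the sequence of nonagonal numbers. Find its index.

Set n(7n−5)/2 = 486019, giving 7n² − 5n − 972038 = 0.
So n = (5 + 5217) / 14 = 5222/14 = 373.
Check: 373·(7·373 − 5)/2 = 486019. ✓

373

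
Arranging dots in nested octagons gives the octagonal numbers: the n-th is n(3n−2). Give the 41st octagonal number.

The 41st octagonal number is n(3n−2) with n = 41.
41·(3·41 − 2) = 41·121 = 4961.

4961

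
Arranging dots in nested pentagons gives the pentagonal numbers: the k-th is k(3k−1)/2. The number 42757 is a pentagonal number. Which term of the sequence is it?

169

Set n(3n−1)/2 = 42757, giving 3n² − n − 85514 = 0.
So n = (1 + 1013) / 6 = 1014/6 = 169.
Check: 169·(3·169 − 1)/2 = 42757. ✓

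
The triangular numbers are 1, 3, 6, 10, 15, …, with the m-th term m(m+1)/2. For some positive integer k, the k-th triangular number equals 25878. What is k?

227

Set n(n+1)/2 = 25878, giving n² + n − 51756 = 0.
The discriminant is 1 + 8·25878 = 207025, and √207025 = 455.
So n = (-1 + 455) / 2 = 454/2 = 227.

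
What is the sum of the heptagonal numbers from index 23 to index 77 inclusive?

Σ i(5i−3)/2 = (5Σi² − 3Σi) / 2 over i = 23..77.
Σi = 3003 − 253 = 2750 and Σi² = 155155 − 3795 = 151360.
(5·151360 − 3·2750) / 2 = 748550/2 = 374275.

374275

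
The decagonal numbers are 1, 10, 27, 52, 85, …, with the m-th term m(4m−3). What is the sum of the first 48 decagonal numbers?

Σ i(4i−3) = 4Σi² − 3Σi over i = 1..48.
Σi = 1176 and Σi² = 38024.
4·38024 − 3·1176 = 148568.

148568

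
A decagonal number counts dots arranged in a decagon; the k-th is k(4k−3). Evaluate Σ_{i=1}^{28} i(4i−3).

29638

Σ i(4i−3) = 4Σi² − 3Σi over i = 1..28.
Σi = 406 and Σi² = 7714.
4·7714 − 3·406 = 29638.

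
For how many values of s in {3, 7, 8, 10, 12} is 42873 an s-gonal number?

1

s = 3: P(3, 292) = 42778 and P(3, 293) = 43071; 42873 is not s-gonal.
s = 7: P(7, 131) = 42706 and P(7, 132) = 43362; 42873 is not s-gonal.
s = 8: P(8, 119) = 42245 and P(8, 120) = 42960; 42873 is not s-gonal.
s = 10: P(10, 103) = 42127 and P(10, 104) = 42952; 42873 is not s-gonal.
s = 12: P(12, 93) = 42873. ✓
Hits: s ∈ {12} → 1.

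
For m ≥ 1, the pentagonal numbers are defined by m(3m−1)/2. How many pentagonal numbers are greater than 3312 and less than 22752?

The n-th pentagonal number is n(3n−1)/2.
Smallest index with value > 3312: n = 48 (giving 3432).
Largest index with value < 22752: n = 123 (giving 22632).
Indices 48 through 123: 76 terms.

76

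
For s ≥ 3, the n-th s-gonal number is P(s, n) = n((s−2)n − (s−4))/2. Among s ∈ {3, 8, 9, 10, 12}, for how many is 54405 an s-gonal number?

2

s = 3: P(3, 329) = 54285 and P(3, 330) = 54615; 54405 is not s-gonal.
s = 8: P(8, 135) = 54405. ✓
s = 9: P(9, 125) = 54375 and P(9, 126) = 55251; 54405 is not s-gonal.
s = 10: P(10, 117) = 54405. ✓
s = 12: P(12, 104) = 53664 and P(12, 105) = 54705; 54405 is not s-gonal.
Hits: s ∈ {8, 10} → 2.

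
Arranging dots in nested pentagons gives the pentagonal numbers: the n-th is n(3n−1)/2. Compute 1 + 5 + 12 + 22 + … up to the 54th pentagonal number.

80190

Σ i(3i−1)/2 = (3Σi² − Σi) / 2 over i = 1..54.
Σi = 1485 and Σi² = 53955.
(3·53955 − 1·1485) / 2 = 160380/2 = 80190.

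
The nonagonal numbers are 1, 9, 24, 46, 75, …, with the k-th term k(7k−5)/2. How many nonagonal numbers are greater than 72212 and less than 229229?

The n-th nonagonal number is n(7n−5)/2.
Smallest index with value > 72212: n = 144 (giving 72216).
Largest index with value < 229229: n = 256 (giving 228736).
Indices 144 through 256: 113 terms.

113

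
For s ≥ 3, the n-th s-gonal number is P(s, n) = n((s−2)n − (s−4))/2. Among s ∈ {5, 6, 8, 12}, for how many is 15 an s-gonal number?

s = 5: P(5, 3) = 12 and P(5, 4) = 22; 15 is not s-gonal.
s = 6: P(6, 3) = 15. ✓
s = 8: P(8, 2) = 8 and P(8, 3) = 21; 15 is not s-gonal.
s = 12: P(12, 2) = 12 and P(12, 3) = 33; 15 is not s-gonal.
Hits: s ∈ {6} → 1.

1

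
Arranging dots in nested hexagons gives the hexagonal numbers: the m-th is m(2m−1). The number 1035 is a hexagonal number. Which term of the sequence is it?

Set n(2n−1) = 1035, giving 2n² − n − 1035 = 0.
The discriminant is 1 + 8·1035 = 8281, and √8281 = 91.
So n = (1 + 91) / 4 = 92/4 = 23.
Check: 23·(2·23 − 1) = 1035. ✓

23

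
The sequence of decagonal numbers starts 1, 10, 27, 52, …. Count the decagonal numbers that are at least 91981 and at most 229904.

The n-th decagonal number is n(4n−3).
Smallest index with value ≥ 91981: n = 153 (giving 93177).
Largest index with value ≤ 229904: n = 240 (giving 229680).
Indices 153 through 240: 88 terms.

88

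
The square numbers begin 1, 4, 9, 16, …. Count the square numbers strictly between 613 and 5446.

49

The n-th square number is n².
Smallest index with value > 613: n = 25 (giving 625).
Largest index with value < 5446: n = 73 (giving 5329).
Indices 25 through 73: 49 terms.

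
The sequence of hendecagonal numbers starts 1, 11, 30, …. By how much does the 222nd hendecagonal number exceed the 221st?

1990

Consecutive hendecagonal numbers differ by 9n − 8: here 9·222 − 8 = 1990.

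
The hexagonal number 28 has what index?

4

Set n(2n−1) = 28, giving 2n² − n − 28 = 0.
So n = (1 + 15) / 4 = 16/4 = 4.
Check: 4·(2·4 − 1) = 28. ✓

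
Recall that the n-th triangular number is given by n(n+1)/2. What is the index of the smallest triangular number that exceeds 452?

Solve n(n+1)/2 > 452 for integer n.
The largest n with value ≤ 452 is 29 (since 435 ≤ 452 < 465), so the first above is n = 30, value 465.

30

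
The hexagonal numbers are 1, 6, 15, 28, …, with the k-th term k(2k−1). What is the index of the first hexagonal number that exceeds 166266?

289

Solve n(2n−1) > 166266 for integer n.
The largest n with value ≤ 166266 is 288 (since 165600 ≤ 166266 < 166753), so the first above is n = 289, value 166753.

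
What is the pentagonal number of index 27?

The 27th pentagonal number is n(3n−1)/2 with n = 27.
27·(3·27 − 1)/2 = 27·80/2 = 27·40 = 1080.

1080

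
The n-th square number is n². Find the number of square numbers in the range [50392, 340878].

The n-th square number is n².
Smallest index with value ≥ 50392: n = 225 (giving 50625).
Largest index with value ≤ 340878: n = 583 (giving 339889).
Indices 225 through 583: 359 terms.

359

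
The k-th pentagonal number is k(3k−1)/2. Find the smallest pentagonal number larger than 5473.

5551

Solve n(3n−1)/2 > 5473 for integer n.
The largest n with value ≤ 5473 is 60 (since 5370 ≤ 5473 < 5551), so the first above is n = 61, value 5551.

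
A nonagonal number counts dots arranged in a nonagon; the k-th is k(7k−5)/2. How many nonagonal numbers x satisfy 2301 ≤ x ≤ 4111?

9

The n-th nonagonal number is n(7n−5)/2.
Smallest index with value ≥ 2301: n = 26 (giving 2301).
Largest index with value ≤ 4111: n = 34 (giving 3961).
Indices 26 through 34: 9 terms.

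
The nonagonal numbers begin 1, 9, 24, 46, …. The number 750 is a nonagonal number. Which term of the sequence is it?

15

Set n(7n−5)/2 = 750, giving 7n² − 5n − 1500 = 0.
The discriminant is 25 + 56·750 = 42025, and √42025 = 205.
So n = (5 + 205) / 14 = 210/14 = 15.
Check: 15·(7·15 − 5)/2 = 750. ✓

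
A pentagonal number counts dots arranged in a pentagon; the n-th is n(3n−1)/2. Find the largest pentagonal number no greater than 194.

176

Solve n(3n−1)/2 ≤ 194 for integer n.
n = 11 gives 176 ≤ 194, while n = 12 gives 210 > 194; so the answer is 176.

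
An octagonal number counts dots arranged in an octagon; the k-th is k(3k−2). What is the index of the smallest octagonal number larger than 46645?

Solve n(3n−2) > 46645 for integer n.
The largest n with value ≤ 46645 is 125 (since 46625 ≤ 46645 < 47376), so the first above is n = 126, value 47376.

126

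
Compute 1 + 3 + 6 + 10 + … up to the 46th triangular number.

17296

Σ i(i+1)/2 = (Σi² + Σi) / 2 over i = 1..46.
Σi = 1081 and Σi² = 33511.
(1·33511 + 1·1081) / 2 = 34592/2 = 17296.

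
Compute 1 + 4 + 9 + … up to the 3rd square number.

14

Σ_{i=1}^{3} i² = 3·4·7/6 = 14.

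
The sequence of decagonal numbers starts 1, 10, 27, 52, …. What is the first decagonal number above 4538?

Solve n(4n−3) > 4538 for integer n.
The largest n with value ≤ 4538 is 34 (since 4522 ≤ 4538 < 4795), so the first above is n = 35, value 4795.

4795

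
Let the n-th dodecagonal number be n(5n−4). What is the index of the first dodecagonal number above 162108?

181

Solve n(5n−4) > 162108 for integer n.
The largest n with value ≤ 162108 is 180 (since 161280 ≤ 162108 < 163081), so the first above is n = 181, value 163081.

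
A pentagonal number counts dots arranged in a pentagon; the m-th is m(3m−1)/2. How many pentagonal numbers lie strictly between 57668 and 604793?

439

The n-th pentagonal number is n(3n−1)/2.
Smallest index with value > 57668: n = 197 (giving 58115).
Largest index with value < 604793: n = 635 (giving 604520).
Indices 197 through 635: 439 terms.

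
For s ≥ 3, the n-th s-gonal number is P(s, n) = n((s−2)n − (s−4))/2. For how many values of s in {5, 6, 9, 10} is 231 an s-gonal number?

s = 5: P(5, 12) = 210 and P(5, 13) = 247; 231 is not s-gonal.
s = 6: P(6, 11) = 231. ✓
s = 9: P(9, 8) = 204 and P(9, 9) = 261; 231 is not s-gonal.
s = 10: P(10, 7) = 175 and P(10, 8) = 232; 231 is not s-gonal.
Hits: s ∈ {6} → 1.

1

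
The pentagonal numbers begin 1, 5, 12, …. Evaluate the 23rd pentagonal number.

The 23rd pentagonal number is n(3n−1)/2 with n = 23.
23·(3·23 − 1)/2 = 23·68/2 = 23·34 = 782.

782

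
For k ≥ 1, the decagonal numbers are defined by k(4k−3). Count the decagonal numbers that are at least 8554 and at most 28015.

The n-th decagonal number is n(4n−3).
Smallest index with value ≥ 8554: n = 47 (giving 8695).
Largest index with value ≤ 28015: n = 84 (giving 27972).
Indices 47 through 84: 38 terms.

38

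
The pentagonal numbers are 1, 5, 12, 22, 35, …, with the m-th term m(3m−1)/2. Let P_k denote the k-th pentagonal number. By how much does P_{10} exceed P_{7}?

75

10·(3·10 − 1)/2 = 145 and 7·(3·7 − 1)/2 = 70.
Difference: 145 − 70 = 75.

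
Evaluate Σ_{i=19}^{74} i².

Σ_{i=19}^{74} i² = 137825 − 2109 = 135716.

135716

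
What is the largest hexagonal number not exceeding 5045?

Solve n(2n−1) ≤ 5045 for integer n.
n = 50 gives 4950 ≤ 5045, while n = 51 gives 5151 > 5045; so the answer is 4950.

4950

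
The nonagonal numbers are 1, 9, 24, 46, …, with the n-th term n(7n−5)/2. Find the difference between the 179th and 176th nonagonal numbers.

179·(7·179 − 5)/2 = 111696 and 176·(7·176 − 5)/2 = 107976.
Difference: 111696 − 107976 = 3720.

3720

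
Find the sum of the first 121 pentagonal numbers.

Σ i(3i−1)/2 = (3Σi² − Σi) / 2 over i = 1..121.
Σi = 7381 and Σi² = 597861.
(3·597861 − 1·7381) / 2 = 1786202/2 = 893101.

893101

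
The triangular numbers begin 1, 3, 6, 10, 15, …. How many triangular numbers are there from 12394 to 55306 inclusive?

The n-th triangular number is n(n+1)/2.
Smallest index with value ≥ 12394: n = 157 (giving 12403).
Largest index with value ≤ 55306: n = 332 (giving 55278).
Indices 157 through 332: 176 terms.

176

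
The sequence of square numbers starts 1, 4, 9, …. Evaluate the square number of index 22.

The 22nd square number is n² with n = 22.
22² = 484.

484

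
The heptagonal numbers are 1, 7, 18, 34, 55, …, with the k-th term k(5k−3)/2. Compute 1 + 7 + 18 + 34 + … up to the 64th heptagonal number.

Σ i(5i−3)/2 = (5Σi² − 3Σi) / 2 over i = 1..64.
Σi = 2080 and Σi² = 89440.
(5·89440 − 3·2080) / 2 = 440960/2 = 220480.

220480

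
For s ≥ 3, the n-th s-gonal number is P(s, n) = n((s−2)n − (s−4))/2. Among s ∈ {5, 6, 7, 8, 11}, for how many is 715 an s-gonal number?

2

s = 5: P(5, 22) = 715. ✓
s = 6: P(6, 19) = 703 and P(6, 20) = 780; 715 is not s-gonal.
s = 7: P(7, 17) = 697 and P(7, 18) = 783; 715 is not s-gonal.
s = 8: P(8, 15) = 645 and P(8, 16) = 736; 715 is not s-gonal.
s = 11: P(11, 13) = 715. ✓
Hits: s ∈ {5, 11} → 2.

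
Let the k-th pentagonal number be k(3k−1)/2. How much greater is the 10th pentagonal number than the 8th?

10·(3·10 − 1)/2 = 145 and 8·(3·8 − 1)/2 = 92.
Difference: 145 − 92 = 53.

53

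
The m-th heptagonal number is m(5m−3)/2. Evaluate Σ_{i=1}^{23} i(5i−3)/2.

10396

Σ i(5i−3)/2 = (5Σi² − 3Σi) / 2 over i = 1..23.
Σi = 276 and Σi² = 4324.
(5·4324 − 3·276) / 2 = 20792/2 = 10396.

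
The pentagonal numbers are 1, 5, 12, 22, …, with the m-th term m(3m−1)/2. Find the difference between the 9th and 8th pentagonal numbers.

Consecutive pentagonal numbers differ by 3n − 2: here 3·9 − 2 = 25.

25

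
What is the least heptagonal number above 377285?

377719

Solve n(5n−3)/2 > 377285 for integer n.
The largest n with value ≤ 377285 is 388 (since 375778 ≤ 377285 < 377719), so the first above is n = 389, value 377719.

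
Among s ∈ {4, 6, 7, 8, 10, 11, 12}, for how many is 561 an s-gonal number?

s = 4: P(4, 23) = 529 and P(4, 24) = 576; 561 is not s-gonal.
s = 6: P(6, 17) = 561. ✓
s = 7: P(7, 15) = 540 and P(7, 16) = 616; 561 is not s-gonal.
s = 8: P(8, 14) = 560 and P(8, 15) = 645; 561 is not s-gonal.
s = 10: P(10, 12) = 540 and P(10, 13) = 637; 561 is not s-gonal.
s = 11: P(11, 11) = 506 and P(11, 12) = 606; 561 is not s-gonal.
s = 12: P(12, 11) = 561. ✓
Hits: s ∈ {6, 12} → 2.

2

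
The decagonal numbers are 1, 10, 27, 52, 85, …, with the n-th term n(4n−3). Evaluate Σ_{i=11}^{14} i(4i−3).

2370

Σ i(4i−3) = 4Σi² − 3Σi over i = 11..14.
Σi = 105 − 55 = 50 and Σi² = 1015 − 385 = 630.
4·630 − 3·50 = 2370.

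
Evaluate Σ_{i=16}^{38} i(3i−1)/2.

Σ i(3i−1)/2 = (3Σi² − Σi) / 2 over i = 16..38.
Σi = 741 − 120 = 621 and Σi² = 19019 − 1240 = 17779.
(3·17779 − 1·621) / 2 = 52716/2 = 26358.

26358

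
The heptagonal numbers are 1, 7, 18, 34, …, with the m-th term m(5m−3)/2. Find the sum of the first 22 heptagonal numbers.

Σ i(5i−3)/2 = (5Σi² − 3Σi) / 2 over i = 1..22.
Σi = 253 and Σi² = 3795.
(5·3795 − 3·253) / 2 = 18216/2 = 9108.

9108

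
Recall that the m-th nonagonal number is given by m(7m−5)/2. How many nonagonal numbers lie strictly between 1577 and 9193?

The n-th nonagonal number is n(7n−5)/2.
Smallest index with value > 1577: n = 22 (giving 1639).
Largest index with value < 9193: n = 51 (giving 8976).
Indices 22 through 51: 30 terms.

30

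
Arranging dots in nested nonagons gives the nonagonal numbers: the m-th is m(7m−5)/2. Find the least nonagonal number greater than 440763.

Solve n(7n−5)/2 > 440763 for integer n.
The largest n with value ≤ 440763 is 355 (since 440200 ≤ 440763 < 442686), so the first above is n = 356, value 442686.

442686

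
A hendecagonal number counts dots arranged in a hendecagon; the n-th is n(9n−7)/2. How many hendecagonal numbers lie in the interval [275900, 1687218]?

The n-th hendecagonal number is n(9n−7)/2.
Smallest index with value ≥ 275900: n = 248 (giving 275900).
Largest index with value ≤ 1687218: n = 612 (giving 1683306).
Indices 248 through 612: 365 terms.

365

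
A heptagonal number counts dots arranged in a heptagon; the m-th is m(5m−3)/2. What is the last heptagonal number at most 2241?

2205

Solve n(5n−3)/2 ≤ 2241 for integer n.
n = 30 gives 2205 ≤ 2241, while n = 31 gives 2356 > 2241; so the answer is 2205.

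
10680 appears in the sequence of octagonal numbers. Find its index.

60

Set n(3n−2) = 10680, giving 3n² − 2n − 10680 = 0.
The discriminant is 4 + 12·10680 = 128164, and √128164 = 358.
So n = (2 + 358) / 6 = 360/6 = 60.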